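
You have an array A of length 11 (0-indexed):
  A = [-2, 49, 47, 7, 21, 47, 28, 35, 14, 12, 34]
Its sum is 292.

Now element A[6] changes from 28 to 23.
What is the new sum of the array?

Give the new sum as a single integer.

Answer: 287

Derivation:
Old value at index 6: 28
New value at index 6: 23
Delta = 23 - 28 = -5
New sum = old_sum + delta = 292 + (-5) = 287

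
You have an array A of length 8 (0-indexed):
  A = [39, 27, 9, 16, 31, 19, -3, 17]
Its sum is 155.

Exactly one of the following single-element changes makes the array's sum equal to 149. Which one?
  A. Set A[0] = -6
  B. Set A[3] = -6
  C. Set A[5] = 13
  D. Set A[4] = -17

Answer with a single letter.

Answer: C

Derivation:
Option A: A[0] 39->-6, delta=-45, new_sum=155+(-45)=110
Option B: A[3] 16->-6, delta=-22, new_sum=155+(-22)=133
Option C: A[5] 19->13, delta=-6, new_sum=155+(-6)=149 <-- matches target
Option D: A[4] 31->-17, delta=-48, new_sum=155+(-48)=107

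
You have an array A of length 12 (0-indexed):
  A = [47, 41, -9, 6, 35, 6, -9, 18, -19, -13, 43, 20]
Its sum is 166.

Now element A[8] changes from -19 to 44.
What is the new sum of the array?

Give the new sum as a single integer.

Answer: 229

Derivation:
Old value at index 8: -19
New value at index 8: 44
Delta = 44 - -19 = 63
New sum = old_sum + delta = 166 + (63) = 229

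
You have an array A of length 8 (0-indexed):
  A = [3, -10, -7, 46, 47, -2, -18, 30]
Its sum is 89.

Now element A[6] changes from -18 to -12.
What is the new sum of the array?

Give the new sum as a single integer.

Old value at index 6: -18
New value at index 6: -12
Delta = -12 - -18 = 6
New sum = old_sum + delta = 89 + (6) = 95

Answer: 95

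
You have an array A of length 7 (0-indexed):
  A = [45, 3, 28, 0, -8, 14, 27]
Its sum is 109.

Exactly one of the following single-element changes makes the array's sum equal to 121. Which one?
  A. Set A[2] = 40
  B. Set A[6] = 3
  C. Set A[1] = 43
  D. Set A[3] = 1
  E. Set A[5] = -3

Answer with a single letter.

Answer: A

Derivation:
Option A: A[2] 28->40, delta=12, new_sum=109+(12)=121 <-- matches target
Option B: A[6] 27->3, delta=-24, new_sum=109+(-24)=85
Option C: A[1] 3->43, delta=40, new_sum=109+(40)=149
Option D: A[3] 0->1, delta=1, new_sum=109+(1)=110
Option E: A[5] 14->-3, delta=-17, new_sum=109+(-17)=92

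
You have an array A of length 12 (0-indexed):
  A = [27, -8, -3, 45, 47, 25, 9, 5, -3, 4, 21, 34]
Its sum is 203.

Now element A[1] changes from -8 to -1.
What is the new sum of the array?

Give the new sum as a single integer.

Answer: 210

Derivation:
Old value at index 1: -8
New value at index 1: -1
Delta = -1 - -8 = 7
New sum = old_sum + delta = 203 + (7) = 210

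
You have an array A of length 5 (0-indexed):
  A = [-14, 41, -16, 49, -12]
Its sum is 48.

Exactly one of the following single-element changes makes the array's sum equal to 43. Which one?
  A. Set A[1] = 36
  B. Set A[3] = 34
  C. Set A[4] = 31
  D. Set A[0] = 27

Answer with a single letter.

Answer: A

Derivation:
Option A: A[1] 41->36, delta=-5, new_sum=48+(-5)=43 <-- matches target
Option B: A[3] 49->34, delta=-15, new_sum=48+(-15)=33
Option C: A[4] -12->31, delta=43, new_sum=48+(43)=91
Option D: A[0] -14->27, delta=41, new_sum=48+(41)=89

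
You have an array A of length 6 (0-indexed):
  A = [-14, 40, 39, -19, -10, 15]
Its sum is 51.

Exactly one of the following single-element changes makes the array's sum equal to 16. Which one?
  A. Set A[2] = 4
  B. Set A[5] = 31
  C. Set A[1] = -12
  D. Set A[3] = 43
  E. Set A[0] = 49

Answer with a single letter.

Answer: A

Derivation:
Option A: A[2] 39->4, delta=-35, new_sum=51+(-35)=16 <-- matches target
Option B: A[5] 15->31, delta=16, new_sum=51+(16)=67
Option C: A[1] 40->-12, delta=-52, new_sum=51+(-52)=-1
Option D: A[3] -19->43, delta=62, new_sum=51+(62)=113
Option E: A[0] -14->49, delta=63, new_sum=51+(63)=114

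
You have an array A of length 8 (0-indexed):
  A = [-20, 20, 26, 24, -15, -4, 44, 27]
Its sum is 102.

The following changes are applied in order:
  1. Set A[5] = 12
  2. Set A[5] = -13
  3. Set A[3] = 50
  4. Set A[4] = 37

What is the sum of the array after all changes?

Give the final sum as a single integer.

Initial sum: 102
Change 1: A[5] -4 -> 12, delta = 16, sum = 118
Change 2: A[5] 12 -> -13, delta = -25, sum = 93
Change 3: A[3] 24 -> 50, delta = 26, sum = 119
Change 4: A[4] -15 -> 37, delta = 52, sum = 171

Answer: 171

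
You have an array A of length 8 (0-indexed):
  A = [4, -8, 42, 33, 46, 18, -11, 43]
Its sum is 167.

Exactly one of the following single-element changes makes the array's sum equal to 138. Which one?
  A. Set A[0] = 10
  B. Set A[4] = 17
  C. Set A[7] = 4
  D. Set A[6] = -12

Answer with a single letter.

Answer: B

Derivation:
Option A: A[0] 4->10, delta=6, new_sum=167+(6)=173
Option B: A[4] 46->17, delta=-29, new_sum=167+(-29)=138 <-- matches target
Option C: A[7] 43->4, delta=-39, new_sum=167+(-39)=128
Option D: A[6] -11->-12, delta=-1, new_sum=167+(-1)=166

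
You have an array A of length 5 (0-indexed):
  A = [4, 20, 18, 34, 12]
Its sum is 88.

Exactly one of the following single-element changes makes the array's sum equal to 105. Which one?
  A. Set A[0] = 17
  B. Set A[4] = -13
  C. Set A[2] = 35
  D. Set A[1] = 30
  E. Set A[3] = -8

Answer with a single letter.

Answer: C

Derivation:
Option A: A[0] 4->17, delta=13, new_sum=88+(13)=101
Option B: A[4] 12->-13, delta=-25, new_sum=88+(-25)=63
Option C: A[2] 18->35, delta=17, new_sum=88+(17)=105 <-- matches target
Option D: A[1] 20->30, delta=10, new_sum=88+(10)=98
Option E: A[3] 34->-8, delta=-42, new_sum=88+(-42)=46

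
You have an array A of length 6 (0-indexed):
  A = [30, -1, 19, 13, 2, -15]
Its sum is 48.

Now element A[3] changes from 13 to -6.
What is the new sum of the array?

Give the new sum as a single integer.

Answer: 29

Derivation:
Old value at index 3: 13
New value at index 3: -6
Delta = -6 - 13 = -19
New sum = old_sum + delta = 48 + (-19) = 29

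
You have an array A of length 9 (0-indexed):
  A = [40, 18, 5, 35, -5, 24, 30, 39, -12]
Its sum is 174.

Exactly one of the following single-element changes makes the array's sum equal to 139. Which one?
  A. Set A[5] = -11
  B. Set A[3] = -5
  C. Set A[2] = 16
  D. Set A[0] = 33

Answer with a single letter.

Answer: A

Derivation:
Option A: A[5] 24->-11, delta=-35, new_sum=174+(-35)=139 <-- matches target
Option B: A[3] 35->-5, delta=-40, new_sum=174+(-40)=134
Option C: A[2] 5->16, delta=11, new_sum=174+(11)=185
Option D: A[0] 40->33, delta=-7, new_sum=174+(-7)=167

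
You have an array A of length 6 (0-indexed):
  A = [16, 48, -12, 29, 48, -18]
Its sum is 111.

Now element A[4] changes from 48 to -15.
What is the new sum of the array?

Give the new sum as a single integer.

Answer: 48

Derivation:
Old value at index 4: 48
New value at index 4: -15
Delta = -15 - 48 = -63
New sum = old_sum + delta = 111 + (-63) = 48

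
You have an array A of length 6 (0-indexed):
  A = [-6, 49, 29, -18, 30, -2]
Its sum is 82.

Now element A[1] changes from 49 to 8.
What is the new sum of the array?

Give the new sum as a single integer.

Old value at index 1: 49
New value at index 1: 8
Delta = 8 - 49 = -41
New sum = old_sum + delta = 82 + (-41) = 41

Answer: 41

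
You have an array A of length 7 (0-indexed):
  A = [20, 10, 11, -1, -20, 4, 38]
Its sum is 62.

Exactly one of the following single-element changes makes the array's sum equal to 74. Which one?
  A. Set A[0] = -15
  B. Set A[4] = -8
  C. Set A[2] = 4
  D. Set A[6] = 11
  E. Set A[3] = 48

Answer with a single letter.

Answer: B

Derivation:
Option A: A[0] 20->-15, delta=-35, new_sum=62+(-35)=27
Option B: A[4] -20->-8, delta=12, new_sum=62+(12)=74 <-- matches target
Option C: A[2] 11->4, delta=-7, new_sum=62+(-7)=55
Option D: A[6] 38->11, delta=-27, new_sum=62+(-27)=35
Option E: A[3] -1->48, delta=49, new_sum=62+(49)=111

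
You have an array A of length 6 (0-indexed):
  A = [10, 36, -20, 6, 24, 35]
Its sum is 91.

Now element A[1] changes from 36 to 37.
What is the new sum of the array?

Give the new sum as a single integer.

Old value at index 1: 36
New value at index 1: 37
Delta = 37 - 36 = 1
New sum = old_sum + delta = 91 + (1) = 92

Answer: 92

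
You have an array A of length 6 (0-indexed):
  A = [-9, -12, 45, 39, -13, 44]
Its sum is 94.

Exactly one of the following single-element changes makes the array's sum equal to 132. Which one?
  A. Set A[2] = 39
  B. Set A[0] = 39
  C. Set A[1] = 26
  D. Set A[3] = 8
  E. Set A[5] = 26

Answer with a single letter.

Option A: A[2] 45->39, delta=-6, new_sum=94+(-6)=88
Option B: A[0] -9->39, delta=48, new_sum=94+(48)=142
Option C: A[1] -12->26, delta=38, new_sum=94+(38)=132 <-- matches target
Option D: A[3] 39->8, delta=-31, new_sum=94+(-31)=63
Option E: A[5] 44->26, delta=-18, new_sum=94+(-18)=76

Answer: C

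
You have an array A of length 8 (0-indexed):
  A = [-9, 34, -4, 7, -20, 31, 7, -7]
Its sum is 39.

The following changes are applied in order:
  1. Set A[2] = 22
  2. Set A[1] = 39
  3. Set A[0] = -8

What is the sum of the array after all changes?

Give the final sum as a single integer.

Initial sum: 39
Change 1: A[2] -4 -> 22, delta = 26, sum = 65
Change 2: A[1] 34 -> 39, delta = 5, sum = 70
Change 3: A[0] -9 -> -8, delta = 1, sum = 71

Answer: 71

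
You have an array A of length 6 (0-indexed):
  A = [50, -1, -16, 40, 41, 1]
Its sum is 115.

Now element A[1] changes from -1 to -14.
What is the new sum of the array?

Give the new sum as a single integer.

Old value at index 1: -1
New value at index 1: -14
Delta = -14 - -1 = -13
New sum = old_sum + delta = 115 + (-13) = 102

Answer: 102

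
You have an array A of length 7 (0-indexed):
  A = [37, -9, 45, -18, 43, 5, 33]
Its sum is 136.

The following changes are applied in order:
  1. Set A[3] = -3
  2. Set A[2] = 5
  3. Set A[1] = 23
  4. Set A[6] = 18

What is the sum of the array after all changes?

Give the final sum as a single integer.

Answer: 128

Derivation:
Initial sum: 136
Change 1: A[3] -18 -> -3, delta = 15, sum = 151
Change 2: A[2] 45 -> 5, delta = -40, sum = 111
Change 3: A[1] -9 -> 23, delta = 32, sum = 143
Change 4: A[6] 33 -> 18, delta = -15, sum = 128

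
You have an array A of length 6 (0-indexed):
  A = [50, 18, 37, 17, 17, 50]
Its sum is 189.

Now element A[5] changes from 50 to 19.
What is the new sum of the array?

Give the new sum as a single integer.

Answer: 158

Derivation:
Old value at index 5: 50
New value at index 5: 19
Delta = 19 - 50 = -31
New sum = old_sum + delta = 189 + (-31) = 158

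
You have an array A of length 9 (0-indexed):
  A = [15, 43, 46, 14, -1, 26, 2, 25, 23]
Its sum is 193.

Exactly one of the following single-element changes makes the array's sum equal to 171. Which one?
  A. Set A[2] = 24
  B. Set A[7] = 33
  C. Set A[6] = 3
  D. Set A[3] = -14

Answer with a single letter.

Answer: A

Derivation:
Option A: A[2] 46->24, delta=-22, new_sum=193+(-22)=171 <-- matches target
Option B: A[7] 25->33, delta=8, new_sum=193+(8)=201
Option C: A[6] 2->3, delta=1, new_sum=193+(1)=194
Option D: A[3] 14->-14, delta=-28, new_sum=193+(-28)=165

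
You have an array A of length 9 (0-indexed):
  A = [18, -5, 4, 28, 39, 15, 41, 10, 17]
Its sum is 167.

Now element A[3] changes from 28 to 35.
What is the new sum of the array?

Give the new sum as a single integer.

Old value at index 3: 28
New value at index 3: 35
Delta = 35 - 28 = 7
New sum = old_sum + delta = 167 + (7) = 174

Answer: 174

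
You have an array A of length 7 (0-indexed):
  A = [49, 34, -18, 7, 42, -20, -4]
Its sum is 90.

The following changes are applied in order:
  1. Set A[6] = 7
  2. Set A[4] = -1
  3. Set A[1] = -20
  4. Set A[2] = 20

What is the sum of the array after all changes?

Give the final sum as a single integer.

Answer: 42

Derivation:
Initial sum: 90
Change 1: A[6] -4 -> 7, delta = 11, sum = 101
Change 2: A[4] 42 -> -1, delta = -43, sum = 58
Change 3: A[1] 34 -> -20, delta = -54, sum = 4
Change 4: A[2] -18 -> 20, delta = 38, sum = 42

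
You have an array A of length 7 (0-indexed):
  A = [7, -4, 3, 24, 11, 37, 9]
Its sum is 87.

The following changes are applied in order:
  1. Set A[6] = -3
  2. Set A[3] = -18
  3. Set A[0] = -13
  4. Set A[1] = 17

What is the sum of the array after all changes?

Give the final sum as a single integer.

Initial sum: 87
Change 1: A[6] 9 -> -3, delta = -12, sum = 75
Change 2: A[3] 24 -> -18, delta = -42, sum = 33
Change 3: A[0] 7 -> -13, delta = -20, sum = 13
Change 4: A[1] -4 -> 17, delta = 21, sum = 34

Answer: 34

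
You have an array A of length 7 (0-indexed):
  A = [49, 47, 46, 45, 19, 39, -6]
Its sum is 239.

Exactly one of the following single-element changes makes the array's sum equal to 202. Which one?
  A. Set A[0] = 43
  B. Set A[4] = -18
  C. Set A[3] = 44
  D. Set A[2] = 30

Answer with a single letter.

Answer: B

Derivation:
Option A: A[0] 49->43, delta=-6, new_sum=239+(-6)=233
Option B: A[4] 19->-18, delta=-37, new_sum=239+(-37)=202 <-- matches target
Option C: A[3] 45->44, delta=-1, new_sum=239+(-1)=238
Option D: A[2] 46->30, delta=-16, new_sum=239+(-16)=223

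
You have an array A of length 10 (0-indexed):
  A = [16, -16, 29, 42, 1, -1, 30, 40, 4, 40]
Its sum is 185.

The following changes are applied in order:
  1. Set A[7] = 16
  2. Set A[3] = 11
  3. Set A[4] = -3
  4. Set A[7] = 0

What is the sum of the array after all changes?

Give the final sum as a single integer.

Initial sum: 185
Change 1: A[7] 40 -> 16, delta = -24, sum = 161
Change 2: A[3] 42 -> 11, delta = -31, sum = 130
Change 3: A[4] 1 -> -3, delta = -4, sum = 126
Change 4: A[7] 16 -> 0, delta = -16, sum = 110

Answer: 110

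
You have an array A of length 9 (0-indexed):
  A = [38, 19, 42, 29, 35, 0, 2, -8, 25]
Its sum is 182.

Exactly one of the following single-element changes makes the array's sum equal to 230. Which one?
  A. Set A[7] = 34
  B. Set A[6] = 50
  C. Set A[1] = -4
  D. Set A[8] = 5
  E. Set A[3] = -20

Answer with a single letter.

Option A: A[7] -8->34, delta=42, new_sum=182+(42)=224
Option B: A[6] 2->50, delta=48, new_sum=182+(48)=230 <-- matches target
Option C: A[1] 19->-4, delta=-23, new_sum=182+(-23)=159
Option D: A[8] 25->5, delta=-20, new_sum=182+(-20)=162
Option E: A[3] 29->-20, delta=-49, new_sum=182+(-49)=133

Answer: B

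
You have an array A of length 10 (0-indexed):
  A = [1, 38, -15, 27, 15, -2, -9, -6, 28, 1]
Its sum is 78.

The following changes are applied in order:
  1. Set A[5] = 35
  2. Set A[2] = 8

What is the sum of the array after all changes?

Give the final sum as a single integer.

Answer: 138

Derivation:
Initial sum: 78
Change 1: A[5] -2 -> 35, delta = 37, sum = 115
Change 2: A[2] -15 -> 8, delta = 23, sum = 138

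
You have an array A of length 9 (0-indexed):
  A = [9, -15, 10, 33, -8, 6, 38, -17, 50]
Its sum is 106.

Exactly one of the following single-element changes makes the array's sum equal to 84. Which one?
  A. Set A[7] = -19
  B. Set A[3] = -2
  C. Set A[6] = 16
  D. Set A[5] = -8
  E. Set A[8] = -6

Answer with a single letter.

Answer: C

Derivation:
Option A: A[7] -17->-19, delta=-2, new_sum=106+(-2)=104
Option B: A[3] 33->-2, delta=-35, new_sum=106+(-35)=71
Option C: A[6] 38->16, delta=-22, new_sum=106+(-22)=84 <-- matches target
Option D: A[5] 6->-8, delta=-14, new_sum=106+(-14)=92
Option E: A[8] 50->-6, delta=-56, new_sum=106+(-56)=50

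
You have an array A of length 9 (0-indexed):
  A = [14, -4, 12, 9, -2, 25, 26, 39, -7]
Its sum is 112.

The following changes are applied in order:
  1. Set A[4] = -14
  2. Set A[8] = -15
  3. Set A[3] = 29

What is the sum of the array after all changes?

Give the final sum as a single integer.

Answer: 112

Derivation:
Initial sum: 112
Change 1: A[4] -2 -> -14, delta = -12, sum = 100
Change 2: A[8] -7 -> -15, delta = -8, sum = 92
Change 3: A[3] 9 -> 29, delta = 20, sum = 112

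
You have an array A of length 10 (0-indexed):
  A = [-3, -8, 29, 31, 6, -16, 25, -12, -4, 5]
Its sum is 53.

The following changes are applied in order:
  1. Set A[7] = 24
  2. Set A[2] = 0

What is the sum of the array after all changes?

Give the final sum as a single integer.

Answer: 60

Derivation:
Initial sum: 53
Change 1: A[7] -12 -> 24, delta = 36, sum = 89
Change 2: A[2] 29 -> 0, delta = -29, sum = 60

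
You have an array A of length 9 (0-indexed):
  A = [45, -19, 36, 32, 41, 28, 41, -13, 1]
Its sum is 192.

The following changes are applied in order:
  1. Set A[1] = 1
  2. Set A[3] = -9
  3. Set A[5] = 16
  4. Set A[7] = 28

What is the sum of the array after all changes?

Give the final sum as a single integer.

Initial sum: 192
Change 1: A[1] -19 -> 1, delta = 20, sum = 212
Change 2: A[3] 32 -> -9, delta = -41, sum = 171
Change 3: A[5] 28 -> 16, delta = -12, sum = 159
Change 4: A[7] -13 -> 28, delta = 41, sum = 200

Answer: 200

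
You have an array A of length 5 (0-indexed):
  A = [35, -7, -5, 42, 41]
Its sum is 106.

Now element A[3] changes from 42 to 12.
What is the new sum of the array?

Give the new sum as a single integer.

Old value at index 3: 42
New value at index 3: 12
Delta = 12 - 42 = -30
New sum = old_sum + delta = 106 + (-30) = 76

Answer: 76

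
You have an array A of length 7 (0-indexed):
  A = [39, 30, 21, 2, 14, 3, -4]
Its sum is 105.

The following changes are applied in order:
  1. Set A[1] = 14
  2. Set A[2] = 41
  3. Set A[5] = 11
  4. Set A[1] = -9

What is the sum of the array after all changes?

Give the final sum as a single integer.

Answer: 94

Derivation:
Initial sum: 105
Change 1: A[1] 30 -> 14, delta = -16, sum = 89
Change 2: A[2] 21 -> 41, delta = 20, sum = 109
Change 3: A[5] 3 -> 11, delta = 8, sum = 117
Change 4: A[1] 14 -> -9, delta = -23, sum = 94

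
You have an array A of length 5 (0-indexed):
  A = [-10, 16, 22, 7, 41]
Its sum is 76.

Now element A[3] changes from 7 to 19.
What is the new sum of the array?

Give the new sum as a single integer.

Answer: 88

Derivation:
Old value at index 3: 7
New value at index 3: 19
Delta = 19 - 7 = 12
New sum = old_sum + delta = 76 + (12) = 88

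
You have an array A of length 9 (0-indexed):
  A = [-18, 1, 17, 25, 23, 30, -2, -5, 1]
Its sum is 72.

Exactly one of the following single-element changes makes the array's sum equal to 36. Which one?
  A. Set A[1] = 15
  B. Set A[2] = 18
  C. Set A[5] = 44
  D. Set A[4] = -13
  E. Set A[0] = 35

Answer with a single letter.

Option A: A[1] 1->15, delta=14, new_sum=72+(14)=86
Option B: A[2] 17->18, delta=1, new_sum=72+(1)=73
Option C: A[5] 30->44, delta=14, new_sum=72+(14)=86
Option D: A[4] 23->-13, delta=-36, new_sum=72+(-36)=36 <-- matches target
Option E: A[0] -18->35, delta=53, new_sum=72+(53)=125

Answer: D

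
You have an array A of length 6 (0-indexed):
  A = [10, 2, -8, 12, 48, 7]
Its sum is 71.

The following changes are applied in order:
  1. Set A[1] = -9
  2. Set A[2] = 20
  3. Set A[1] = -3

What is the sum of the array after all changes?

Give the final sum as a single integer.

Initial sum: 71
Change 1: A[1] 2 -> -9, delta = -11, sum = 60
Change 2: A[2] -8 -> 20, delta = 28, sum = 88
Change 3: A[1] -9 -> -3, delta = 6, sum = 94

Answer: 94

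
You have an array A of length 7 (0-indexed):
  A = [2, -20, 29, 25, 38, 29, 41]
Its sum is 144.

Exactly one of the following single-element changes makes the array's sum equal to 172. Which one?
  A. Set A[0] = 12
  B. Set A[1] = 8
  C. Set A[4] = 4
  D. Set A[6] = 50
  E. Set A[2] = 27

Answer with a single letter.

Answer: B

Derivation:
Option A: A[0] 2->12, delta=10, new_sum=144+(10)=154
Option B: A[1] -20->8, delta=28, new_sum=144+(28)=172 <-- matches target
Option C: A[4] 38->4, delta=-34, new_sum=144+(-34)=110
Option D: A[6] 41->50, delta=9, new_sum=144+(9)=153
Option E: A[2] 29->27, delta=-2, new_sum=144+(-2)=142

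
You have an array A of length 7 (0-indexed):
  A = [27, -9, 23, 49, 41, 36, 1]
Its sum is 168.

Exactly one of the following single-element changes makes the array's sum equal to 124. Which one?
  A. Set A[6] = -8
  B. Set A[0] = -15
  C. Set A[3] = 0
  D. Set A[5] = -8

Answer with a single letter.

Option A: A[6] 1->-8, delta=-9, new_sum=168+(-9)=159
Option B: A[0] 27->-15, delta=-42, new_sum=168+(-42)=126
Option C: A[3] 49->0, delta=-49, new_sum=168+(-49)=119
Option D: A[5] 36->-8, delta=-44, new_sum=168+(-44)=124 <-- matches target

Answer: D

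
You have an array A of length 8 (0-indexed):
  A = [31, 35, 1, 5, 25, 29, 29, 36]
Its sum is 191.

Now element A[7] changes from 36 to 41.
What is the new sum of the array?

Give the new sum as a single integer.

Old value at index 7: 36
New value at index 7: 41
Delta = 41 - 36 = 5
New sum = old_sum + delta = 191 + (5) = 196

Answer: 196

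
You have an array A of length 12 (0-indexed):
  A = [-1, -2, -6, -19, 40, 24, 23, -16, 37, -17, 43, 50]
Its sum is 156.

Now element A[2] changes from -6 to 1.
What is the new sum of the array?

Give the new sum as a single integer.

Answer: 163

Derivation:
Old value at index 2: -6
New value at index 2: 1
Delta = 1 - -6 = 7
New sum = old_sum + delta = 156 + (7) = 163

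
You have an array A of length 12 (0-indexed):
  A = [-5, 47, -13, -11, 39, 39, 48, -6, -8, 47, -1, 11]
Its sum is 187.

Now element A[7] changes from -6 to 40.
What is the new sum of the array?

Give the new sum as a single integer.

Old value at index 7: -6
New value at index 7: 40
Delta = 40 - -6 = 46
New sum = old_sum + delta = 187 + (46) = 233

Answer: 233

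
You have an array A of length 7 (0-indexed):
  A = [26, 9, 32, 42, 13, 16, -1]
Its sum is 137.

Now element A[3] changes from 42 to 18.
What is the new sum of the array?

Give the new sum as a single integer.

Answer: 113

Derivation:
Old value at index 3: 42
New value at index 3: 18
Delta = 18 - 42 = -24
New sum = old_sum + delta = 137 + (-24) = 113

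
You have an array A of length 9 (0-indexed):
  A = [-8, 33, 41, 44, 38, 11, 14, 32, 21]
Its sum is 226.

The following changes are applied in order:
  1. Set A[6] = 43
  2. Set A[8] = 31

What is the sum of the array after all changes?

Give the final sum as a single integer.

Initial sum: 226
Change 1: A[6] 14 -> 43, delta = 29, sum = 255
Change 2: A[8] 21 -> 31, delta = 10, sum = 265

Answer: 265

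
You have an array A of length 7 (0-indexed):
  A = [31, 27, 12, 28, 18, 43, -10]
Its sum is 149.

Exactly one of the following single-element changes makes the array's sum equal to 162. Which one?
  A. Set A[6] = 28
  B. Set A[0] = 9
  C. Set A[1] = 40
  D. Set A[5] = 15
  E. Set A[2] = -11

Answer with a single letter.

Answer: C

Derivation:
Option A: A[6] -10->28, delta=38, new_sum=149+(38)=187
Option B: A[0] 31->9, delta=-22, new_sum=149+(-22)=127
Option C: A[1] 27->40, delta=13, new_sum=149+(13)=162 <-- matches target
Option D: A[5] 43->15, delta=-28, new_sum=149+(-28)=121
Option E: A[2] 12->-11, delta=-23, new_sum=149+(-23)=126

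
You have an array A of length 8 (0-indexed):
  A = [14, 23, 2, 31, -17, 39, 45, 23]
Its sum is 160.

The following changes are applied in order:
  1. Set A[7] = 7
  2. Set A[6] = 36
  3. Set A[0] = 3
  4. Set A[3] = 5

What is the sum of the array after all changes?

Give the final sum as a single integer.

Initial sum: 160
Change 1: A[7] 23 -> 7, delta = -16, sum = 144
Change 2: A[6] 45 -> 36, delta = -9, sum = 135
Change 3: A[0] 14 -> 3, delta = -11, sum = 124
Change 4: A[3] 31 -> 5, delta = -26, sum = 98

Answer: 98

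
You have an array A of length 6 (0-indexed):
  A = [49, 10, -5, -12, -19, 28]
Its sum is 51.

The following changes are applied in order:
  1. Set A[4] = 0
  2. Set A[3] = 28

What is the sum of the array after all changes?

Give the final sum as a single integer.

Initial sum: 51
Change 1: A[4] -19 -> 0, delta = 19, sum = 70
Change 2: A[3] -12 -> 28, delta = 40, sum = 110

Answer: 110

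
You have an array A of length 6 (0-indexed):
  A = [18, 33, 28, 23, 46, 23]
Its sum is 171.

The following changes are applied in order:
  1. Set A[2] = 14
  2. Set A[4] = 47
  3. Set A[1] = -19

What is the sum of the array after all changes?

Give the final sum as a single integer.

Answer: 106

Derivation:
Initial sum: 171
Change 1: A[2] 28 -> 14, delta = -14, sum = 157
Change 2: A[4] 46 -> 47, delta = 1, sum = 158
Change 3: A[1] 33 -> -19, delta = -52, sum = 106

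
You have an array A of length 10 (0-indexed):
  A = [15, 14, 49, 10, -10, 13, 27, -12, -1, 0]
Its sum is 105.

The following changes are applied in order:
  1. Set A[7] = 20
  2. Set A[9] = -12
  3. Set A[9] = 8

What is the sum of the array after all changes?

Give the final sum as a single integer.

Answer: 145

Derivation:
Initial sum: 105
Change 1: A[7] -12 -> 20, delta = 32, sum = 137
Change 2: A[9] 0 -> -12, delta = -12, sum = 125
Change 3: A[9] -12 -> 8, delta = 20, sum = 145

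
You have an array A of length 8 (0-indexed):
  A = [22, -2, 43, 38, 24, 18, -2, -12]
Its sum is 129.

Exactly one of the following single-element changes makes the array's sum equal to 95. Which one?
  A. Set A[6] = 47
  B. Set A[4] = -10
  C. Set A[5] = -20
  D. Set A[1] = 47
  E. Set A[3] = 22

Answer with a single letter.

Option A: A[6] -2->47, delta=49, new_sum=129+(49)=178
Option B: A[4] 24->-10, delta=-34, new_sum=129+(-34)=95 <-- matches target
Option C: A[5] 18->-20, delta=-38, new_sum=129+(-38)=91
Option D: A[1] -2->47, delta=49, new_sum=129+(49)=178
Option E: A[3] 38->22, delta=-16, new_sum=129+(-16)=113

Answer: B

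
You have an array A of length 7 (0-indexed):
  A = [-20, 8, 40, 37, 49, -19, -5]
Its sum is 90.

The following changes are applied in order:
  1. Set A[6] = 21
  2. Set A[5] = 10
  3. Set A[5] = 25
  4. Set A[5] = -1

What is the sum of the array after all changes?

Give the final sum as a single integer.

Initial sum: 90
Change 1: A[6] -5 -> 21, delta = 26, sum = 116
Change 2: A[5] -19 -> 10, delta = 29, sum = 145
Change 3: A[5] 10 -> 25, delta = 15, sum = 160
Change 4: A[5] 25 -> -1, delta = -26, sum = 134

Answer: 134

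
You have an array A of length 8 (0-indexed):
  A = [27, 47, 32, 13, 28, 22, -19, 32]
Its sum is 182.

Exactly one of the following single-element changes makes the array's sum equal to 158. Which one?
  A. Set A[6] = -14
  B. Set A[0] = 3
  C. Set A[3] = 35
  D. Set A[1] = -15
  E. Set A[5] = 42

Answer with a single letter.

Option A: A[6] -19->-14, delta=5, new_sum=182+(5)=187
Option B: A[0] 27->3, delta=-24, new_sum=182+(-24)=158 <-- matches target
Option C: A[3] 13->35, delta=22, new_sum=182+(22)=204
Option D: A[1] 47->-15, delta=-62, new_sum=182+(-62)=120
Option E: A[5] 22->42, delta=20, new_sum=182+(20)=202

Answer: B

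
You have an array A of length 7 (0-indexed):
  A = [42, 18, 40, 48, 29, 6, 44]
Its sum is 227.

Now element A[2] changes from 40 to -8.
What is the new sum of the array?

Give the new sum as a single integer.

Old value at index 2: 40
New value at index 2: -8
Delta = -8 - 40 = -48
New sum = old_sum + delta = 227 + (-48) = 179

Answer: 179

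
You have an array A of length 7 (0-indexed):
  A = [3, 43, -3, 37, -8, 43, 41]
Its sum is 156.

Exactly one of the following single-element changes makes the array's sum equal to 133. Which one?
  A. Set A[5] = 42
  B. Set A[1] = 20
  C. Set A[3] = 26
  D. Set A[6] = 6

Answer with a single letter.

Answer: B

Derivation:
Option A: A[5] 43->42, delta=-1, new_sum=156+(-1)=155
Option B: A[1] 43->20, delta=-23, new_sum=156+(-23)=133 <-- matches target
Option C: A[3] 37->26, delta=-11, new_sum=156+(-11)=145
Option D: A[6] 41->6, delta=-35, new_sum=156+(-35)=121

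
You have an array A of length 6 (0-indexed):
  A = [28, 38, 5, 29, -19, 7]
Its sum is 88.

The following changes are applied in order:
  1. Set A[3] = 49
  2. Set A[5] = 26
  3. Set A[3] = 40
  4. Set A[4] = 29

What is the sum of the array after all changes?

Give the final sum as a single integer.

Initial sum: 88
Change 1: A[3] 29 -> 49, delta = 20, sum = 108
Change 2: A[5] 7 -> 26, delta = 19, sum = 127
Change 3: A[3] 49 -> 40, delta = -9, sum = 118
Change 4: A[4] -19 -> 29, delta = 48, sum = 166

Answer: 166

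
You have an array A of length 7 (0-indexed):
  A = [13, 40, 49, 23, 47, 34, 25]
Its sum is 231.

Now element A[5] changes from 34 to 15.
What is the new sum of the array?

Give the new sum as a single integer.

Old value at index 5: 34
New value at index 5: 15
Delta = 15 - 34 = -19
New sum = old_sum + delta = 231 + (-19) = 212

Answer: 212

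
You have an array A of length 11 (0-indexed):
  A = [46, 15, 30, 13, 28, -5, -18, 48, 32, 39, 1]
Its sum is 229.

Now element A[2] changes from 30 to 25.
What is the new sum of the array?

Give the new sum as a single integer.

Old value at index 2: 30
New value at index 2: 25
Delta = 25 - 30 = -5
New sum = old_sum + delta = 229 + (-5) = 224

Answer: 224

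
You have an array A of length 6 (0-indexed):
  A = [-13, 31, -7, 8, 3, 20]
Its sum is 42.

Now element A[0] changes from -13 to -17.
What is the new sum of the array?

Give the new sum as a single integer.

Answer: 38

Derivation:
Old value at index 0: -13
New value at index 0: -17
Delta = -17 - -13 = -4
New sum = old_sum + delta = 42 + (-4) = 38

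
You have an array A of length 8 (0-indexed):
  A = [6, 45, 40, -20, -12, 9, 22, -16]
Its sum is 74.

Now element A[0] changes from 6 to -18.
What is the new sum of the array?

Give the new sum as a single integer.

Old value at index 0: 6
New value at index 0: -18
Delta = -18 - 6 = -24
New sum = old_sum + delta = 74 + (-24) = 50

Answer: 50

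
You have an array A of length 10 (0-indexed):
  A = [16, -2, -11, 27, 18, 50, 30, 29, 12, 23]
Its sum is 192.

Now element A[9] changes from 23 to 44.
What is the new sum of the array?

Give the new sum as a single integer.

Answer: 213

Derivation:
Old value at index 9: 23
New value at index 9: 44
Delta = 44 - 23 = 21
New sum = old_sum + delta = 192 + (21) = 213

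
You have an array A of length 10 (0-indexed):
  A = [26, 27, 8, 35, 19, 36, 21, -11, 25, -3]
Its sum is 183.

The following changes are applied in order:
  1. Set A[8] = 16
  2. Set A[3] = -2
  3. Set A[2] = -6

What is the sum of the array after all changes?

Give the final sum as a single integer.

Answer: 123

Derivation:
Initial sum: 183
Change 1: A[8] 25 -> 16, delta = -9, sum = 174
Change 2: A[3] 35 -> -2, delta = -37, sum = 137
Change 3: A[2] 8 -> -6, delta = -14, sum = 123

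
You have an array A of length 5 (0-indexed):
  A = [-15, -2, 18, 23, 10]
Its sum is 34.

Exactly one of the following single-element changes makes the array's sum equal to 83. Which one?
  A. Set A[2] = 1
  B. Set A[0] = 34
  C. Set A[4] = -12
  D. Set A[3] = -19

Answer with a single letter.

Option A: A[2] 18->1, delta=-17, new_sum=34+(-17)=17
Option B: A[0] -15->34, delta=49, new_sum=34+(49)=83 <-- matches target
Option C: A[4] 10->-12, delta=-22, new_sum=34+(-22)=12
Option D: A[3] 23->-19, delta=-42, new_sum=34+(-42)=-8

Answer: B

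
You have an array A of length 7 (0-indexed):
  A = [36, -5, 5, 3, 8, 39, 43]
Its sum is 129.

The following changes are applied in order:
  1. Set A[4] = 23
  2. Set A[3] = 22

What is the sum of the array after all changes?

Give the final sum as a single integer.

Answer: 163

Derivation:
Initial sum: 129
Change 1: A[4] 8 -> 23, delta = 15, sum = 144
Change 2: A[3] 3 -> 22, delta = 19, sum = 163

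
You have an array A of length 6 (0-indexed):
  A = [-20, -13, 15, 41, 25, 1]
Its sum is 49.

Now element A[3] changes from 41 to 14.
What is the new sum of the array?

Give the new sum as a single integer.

Old value at index 3: 41
New value at index 3: 14
Delta = 14 - 41 = -27
New sum = old_sum + delta = 49 + (-27) = 22

Answer: 22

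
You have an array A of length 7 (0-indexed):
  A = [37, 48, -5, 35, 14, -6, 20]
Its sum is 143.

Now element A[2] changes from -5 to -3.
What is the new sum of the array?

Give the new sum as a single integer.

Answer: 145

Derivation:
Old value at index 2: -5
New value at index 2: -3
Delta = -3 - -5 = 2
New sum = old_sum + delta = 143 + (2) = 145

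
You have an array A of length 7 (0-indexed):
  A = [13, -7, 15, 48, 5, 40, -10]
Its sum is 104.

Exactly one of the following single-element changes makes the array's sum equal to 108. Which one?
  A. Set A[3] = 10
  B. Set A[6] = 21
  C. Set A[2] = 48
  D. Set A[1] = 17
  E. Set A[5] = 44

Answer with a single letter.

Answer: E

Derivation:
Option A: A[3] 48->10, delta=-38, new_sum=104+(-38)=66
Option B: A[6] -10->21, delta=31, new_sum=104+(31)=135
Option C: A[2] 15->48, delta=33, new_sum=104+(33)=137
Option D: A[1] -7->17, delta=24, new_sum=104+(24)=128
Option E: A[5] 40->44, delta=4, new_sum=104+(4)=108 <-- matches target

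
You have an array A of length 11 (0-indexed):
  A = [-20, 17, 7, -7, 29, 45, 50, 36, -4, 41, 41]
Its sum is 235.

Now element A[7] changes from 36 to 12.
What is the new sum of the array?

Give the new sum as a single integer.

Answer: 211

Derivation:
Old value at index 7: 36
New value at index 7: 12
Delta = 12 - 36 = -24
New sum = old_sum + delta = 235 + (-24) = 211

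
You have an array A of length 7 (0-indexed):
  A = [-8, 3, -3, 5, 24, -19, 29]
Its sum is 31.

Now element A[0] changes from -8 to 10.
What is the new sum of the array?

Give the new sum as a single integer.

Old value at index 0: -8
New value at index 0: 10
Delta = 10 - -8 = 18
New sum = old_sum + delta = 31 + (18) = 49

Answer: 49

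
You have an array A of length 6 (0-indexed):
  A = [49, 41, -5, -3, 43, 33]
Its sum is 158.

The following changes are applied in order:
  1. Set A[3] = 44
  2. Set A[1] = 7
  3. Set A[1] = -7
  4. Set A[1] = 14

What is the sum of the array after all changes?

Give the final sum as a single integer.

Initial sum: 158
Change 1: A[3] -3 -> 44, delta = 47, sum = 205
Change 2: A[1] 41 -> 7, delta = -34, sum = 171
Change 3: A[1] 7 -> -7, delta = -14, sum = 157
Change 4: A[1] -7 -> 14, delta = 21, sum = 178

Answer: 178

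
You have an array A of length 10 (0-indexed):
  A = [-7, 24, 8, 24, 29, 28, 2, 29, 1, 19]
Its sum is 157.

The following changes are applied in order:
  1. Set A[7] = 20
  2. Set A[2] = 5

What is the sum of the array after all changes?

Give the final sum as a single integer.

Answer: 145

Derivation:
Initial sum: 157
Change 1: A[7] 29 -> 20, delta = -9, sum = 148
Change 2: A[2] 8 -> 5, delta = -3, sum = 145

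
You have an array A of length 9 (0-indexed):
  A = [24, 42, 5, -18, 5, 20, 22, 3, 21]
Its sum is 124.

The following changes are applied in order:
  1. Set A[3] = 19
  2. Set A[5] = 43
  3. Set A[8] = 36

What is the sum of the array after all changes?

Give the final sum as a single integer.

Initial sum: 124
Change 1: A[3] -18 -> 19, delta = 37, sum = 161
Change 2: A[5] 20 -> 43, delta = 23, sum = 184
Change 3: A[8] 21 -> 36, delta = 15, sum = 199

Answer: 199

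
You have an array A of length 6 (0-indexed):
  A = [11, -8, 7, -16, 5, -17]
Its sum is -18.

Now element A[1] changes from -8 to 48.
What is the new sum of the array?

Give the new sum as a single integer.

Old value at index 1: -8
New value at index 1: 48
Delta = 48 - -8 = 56
New sum = old_sum + delta = -18 + (56) = 38

Answer: 38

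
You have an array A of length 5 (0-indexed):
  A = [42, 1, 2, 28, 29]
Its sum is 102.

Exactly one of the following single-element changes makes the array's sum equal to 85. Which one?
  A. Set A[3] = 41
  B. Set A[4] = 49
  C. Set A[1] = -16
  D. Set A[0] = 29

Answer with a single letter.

Option A: A[3] 28->41, delta=13, new_sum=102+(13)=115
Option B: A[4] 29->49, delta=20, new_sum=102+(20)=122
Option C: A[1] 1->-16, delta=-17, new_sum=102+(-17)=85 <-- matches target
Option D: A[0] 42->29, delta=-13, new_sum=102+(-13)=89

Answer: C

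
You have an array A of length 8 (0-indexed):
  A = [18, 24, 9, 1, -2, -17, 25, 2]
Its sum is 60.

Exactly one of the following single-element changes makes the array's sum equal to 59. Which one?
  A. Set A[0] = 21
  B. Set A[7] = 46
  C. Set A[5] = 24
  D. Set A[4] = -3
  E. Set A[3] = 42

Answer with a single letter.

Answer: D

Derivation:
Option A: A[0] 18->21, delta=3, new_sum=60+(3)=63
Option B: A[7] 2->46, delta=44, new_sum=60+(44)=104
Option C: A[5] -17->24, delta=41, new_sum=60+(41)=101
Option D: A[4] -2->-3, delta=-1, new_sum=60+(-1)=59 <-- matches target
Option E: A[3] 1->42, delta=41, new_sum=60+(41)=101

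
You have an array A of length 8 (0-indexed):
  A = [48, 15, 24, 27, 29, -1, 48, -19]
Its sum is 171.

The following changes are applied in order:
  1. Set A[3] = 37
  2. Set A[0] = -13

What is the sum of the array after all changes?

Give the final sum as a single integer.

Answer: 120

Derivation:
Initial sum: 171
Change 1: A[3] 27 -> 37, delta = 10, sum = 181
Change 2: A[0] 48 -> -13, delta = -61, sum = 120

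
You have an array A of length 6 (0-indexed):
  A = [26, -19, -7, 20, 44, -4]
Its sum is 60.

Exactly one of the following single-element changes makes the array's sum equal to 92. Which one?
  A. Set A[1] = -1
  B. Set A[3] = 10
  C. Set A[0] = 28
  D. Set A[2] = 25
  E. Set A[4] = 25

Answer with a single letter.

Option A: A[1] -19->-1, delta=18, new_sum=60+(18)=78
Option B: A[3] 20->10, delta=-10, new_sum=60+(-10)=50
Option C: A[0] 26->28, delta=2, new_sum=60+(2)=62
Option D: A[2] -7->25, delta=32, new_sum=60+(32)=92 <-- matches target
Option E: A[4] 44->25, delta=-19, new_sum=60+(-19)=41

Answer: D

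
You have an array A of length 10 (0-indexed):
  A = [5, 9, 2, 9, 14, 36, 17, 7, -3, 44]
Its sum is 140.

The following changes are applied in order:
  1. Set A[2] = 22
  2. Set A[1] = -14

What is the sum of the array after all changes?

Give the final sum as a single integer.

Answer: 137

Derivation:
Initial sum: 140
Change 1: A[2] 2 -> 22, delta = 20, sum = 160
Change 2: A[1] 9 -> -14, delta = -23, sum = 137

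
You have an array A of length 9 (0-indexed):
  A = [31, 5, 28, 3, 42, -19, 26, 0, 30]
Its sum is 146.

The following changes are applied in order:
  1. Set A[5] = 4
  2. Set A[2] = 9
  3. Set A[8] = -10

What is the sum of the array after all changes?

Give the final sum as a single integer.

Answer: 110

Derivation:
Initial sum: 146
Change 1: A[5] -19 -> 4, delta = 23, sum = 169
Change 2: A[2] 28 -> 9, delta = -19, sum = 150
Change 3: A[8] 30 -> -10, delta = -40, sum = 110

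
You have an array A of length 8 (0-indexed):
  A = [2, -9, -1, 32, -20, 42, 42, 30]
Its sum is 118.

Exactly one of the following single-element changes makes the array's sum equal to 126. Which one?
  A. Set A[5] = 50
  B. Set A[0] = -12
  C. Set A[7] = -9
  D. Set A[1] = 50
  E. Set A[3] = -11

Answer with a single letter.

Answer: A

Derivation:
Option A: A[5] 42->50, delta=8, new_sum=118+(8)=126 <-- matches target
Option B: A[0] 2->-12, delta=-14, new_sum=118+(-14)=104
Option C: A[7] 30->-9, delta=-39, new_sum=118+(-39)=79
Option D: A[1] -9->50, delta=59, new_sum=118+(59)=177
Option E: A[3] 32->-11, delta=-43, new_sum=118+(-43)=75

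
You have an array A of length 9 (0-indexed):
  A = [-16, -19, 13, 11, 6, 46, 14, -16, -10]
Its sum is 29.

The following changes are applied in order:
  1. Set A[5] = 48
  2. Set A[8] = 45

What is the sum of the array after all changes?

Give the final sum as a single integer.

Initial sum: 29
Change 1: A[5] 46 -> 48, delta = 2, sum = 31
Change 2: A[8] -10 -> 45, delta = 55, sum = 86

Answer: 86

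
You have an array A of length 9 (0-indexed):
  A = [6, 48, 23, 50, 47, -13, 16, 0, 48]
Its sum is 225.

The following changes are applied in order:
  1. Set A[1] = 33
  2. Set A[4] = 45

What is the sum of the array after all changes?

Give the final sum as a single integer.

Answer: 208

Derivation:
Initial sum: 225
Change 1: A[1] 48 -> 33, delta = -15, sum = 210
Change 2: A[4] 47 -> 45, delta = -2, sum = 208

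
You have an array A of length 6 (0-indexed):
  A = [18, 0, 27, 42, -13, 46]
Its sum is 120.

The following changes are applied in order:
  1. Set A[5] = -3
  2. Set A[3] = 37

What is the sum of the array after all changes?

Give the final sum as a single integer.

Answer: 66

Derivation:
Initial sum: 120
Change 1: A[5] 46 -> -3, delta = -49, sum = 71
Change 2: A[3] 42 -> 37, delta = -5, sum = 66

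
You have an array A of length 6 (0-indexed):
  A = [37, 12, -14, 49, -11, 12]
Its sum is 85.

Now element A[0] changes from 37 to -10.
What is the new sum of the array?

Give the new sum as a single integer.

Old value at index 0: 37
New value at index 0: -10
Delta = -10 - 37 = -47
New sum = old_sum + delta = 85 + (-47) = 38

Answer: 38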